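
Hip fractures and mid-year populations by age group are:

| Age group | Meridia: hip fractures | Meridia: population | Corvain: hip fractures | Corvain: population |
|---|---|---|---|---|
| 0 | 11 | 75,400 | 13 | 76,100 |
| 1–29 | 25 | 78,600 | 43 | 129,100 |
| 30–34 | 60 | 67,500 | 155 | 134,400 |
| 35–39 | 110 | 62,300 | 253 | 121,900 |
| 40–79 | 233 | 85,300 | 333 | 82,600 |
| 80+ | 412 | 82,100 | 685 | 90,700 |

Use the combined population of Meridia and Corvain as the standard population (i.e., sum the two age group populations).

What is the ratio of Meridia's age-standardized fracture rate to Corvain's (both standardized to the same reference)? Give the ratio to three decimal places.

0.713

Age-specific rates per 100,000 for Meridia: 14.59, 31.81, 88.89, 176.57, 273.15, 501.83.
For Corvain: 17.08, 33.31, 115.33, 207.55, 403.15, 755.24.
Combined standard total = 1,086,000; weights = 0.1395, 0.1913, 0.1859, 0.1696, 0.1546, 0.1591.
Meridia: 0.1395×14.59 + 0.1913×31.81 + 0.1859×88.89 + 0.1696×176.57 + 0.1546×273.15 + 0.1591×501.83 = 176.6709 per 100,000.
Corvain: 0.1395×17.08 + 0.1913×33.31 + 0.1859×115.33 + 0.1696×207.55 + 0.1546×403.15 + 0.1591×755.24 = 247.8953 per 100,000.
Ratio = 176.6709 ÷ 247.8953 = 0.71268.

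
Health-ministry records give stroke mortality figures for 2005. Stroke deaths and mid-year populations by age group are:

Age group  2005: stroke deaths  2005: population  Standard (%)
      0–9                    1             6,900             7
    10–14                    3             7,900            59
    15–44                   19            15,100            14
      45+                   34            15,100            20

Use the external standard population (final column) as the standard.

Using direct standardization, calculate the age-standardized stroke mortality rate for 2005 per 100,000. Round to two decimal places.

86.07

Age-specific rates per 100,000 for 2005: 14.49, 37.97, 125.83, 225.17.
Standard weights: 0.07, 0.59, 0.14, 0.20.
Standardized rate: 0.0700×14.49 + 0.5900×37.97 + 0.1400×125.83 + 0.2000×225.17 = 86.0686 per 100,000.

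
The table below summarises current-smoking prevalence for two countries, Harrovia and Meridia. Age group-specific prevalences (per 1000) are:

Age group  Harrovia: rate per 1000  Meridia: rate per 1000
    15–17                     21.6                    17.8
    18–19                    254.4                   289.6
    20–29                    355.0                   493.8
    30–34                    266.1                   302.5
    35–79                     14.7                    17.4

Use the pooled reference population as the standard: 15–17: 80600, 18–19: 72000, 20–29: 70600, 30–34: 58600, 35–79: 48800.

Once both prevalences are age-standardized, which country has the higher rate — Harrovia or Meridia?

Standard total = 330600; weights = 0.2438, 0.2178, 0.2136, 0.1773, 0.1476.
Harrovia: 0.2438×21.6 + 0.2178×254.4 + 0.2136×355.0 + 0.1773×266.1 + 0.1476×14.7 = 185.8185 per 1000.
Meridia: 0.2438×17.8 + 0.2178×289.6 + 0.2136×493.8 + 0.1773×302.5 + 0.1476×17.4 = 229.0495 per 1000.

Meridia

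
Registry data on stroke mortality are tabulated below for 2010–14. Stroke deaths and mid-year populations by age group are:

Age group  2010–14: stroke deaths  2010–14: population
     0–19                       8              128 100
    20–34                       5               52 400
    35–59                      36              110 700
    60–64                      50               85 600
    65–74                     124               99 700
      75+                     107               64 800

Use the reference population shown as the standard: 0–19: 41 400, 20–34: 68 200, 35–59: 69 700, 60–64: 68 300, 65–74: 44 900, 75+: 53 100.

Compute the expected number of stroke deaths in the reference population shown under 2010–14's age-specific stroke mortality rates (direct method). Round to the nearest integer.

Age-specific rates per 100 000 for 2010–14: 6.25, 9.54, 32.52, 58.41, 124.37, 165.12.
Expected stroke deaths = Σ (standard pop × age-specific rate ÷ 100 000)
= 41 400×6.25/100 000 + 68 200×9.54/100 000 + 69 700×32.52/100 000 + 68 300×58.41/100 000 + 44 900×124.37/100 000 + 53 100×165.12/100 000
= 2.59 + 6.51 + 22.67 + 39.89 + 55.84 + 87.68 = 215.18.

215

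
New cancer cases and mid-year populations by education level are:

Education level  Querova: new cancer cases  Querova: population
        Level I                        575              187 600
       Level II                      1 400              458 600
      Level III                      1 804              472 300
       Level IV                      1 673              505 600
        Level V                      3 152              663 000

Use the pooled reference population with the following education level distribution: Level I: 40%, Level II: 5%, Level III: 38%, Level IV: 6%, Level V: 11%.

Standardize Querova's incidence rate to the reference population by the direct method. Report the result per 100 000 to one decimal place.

Education-specific rates per 100 000 for Querova: 306.50, 305.28, 381.96, 330.89, 475.41.
Standard weights: 0.40, 0.05, 0.38, 0.06, 0.11.
Standardized rate: 0.4000×306.50 + 0.0500×305.28 + 0.3800×381.96 + 0.0600×330.89 + 0.1100×475.41 = 355.1594 per 100 000.

355.2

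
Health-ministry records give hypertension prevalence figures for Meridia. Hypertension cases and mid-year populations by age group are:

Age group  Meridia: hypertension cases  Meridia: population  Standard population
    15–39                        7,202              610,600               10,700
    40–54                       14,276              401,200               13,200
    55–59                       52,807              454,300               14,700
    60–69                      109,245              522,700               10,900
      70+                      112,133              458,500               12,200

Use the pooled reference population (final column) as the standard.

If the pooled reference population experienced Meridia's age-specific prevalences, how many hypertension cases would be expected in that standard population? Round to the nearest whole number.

Age-specific rates per 1,000 for Meridia: 11.795, 35.583, 116.238, 209.001, 244.565.
Expected hypertension cases = Σ (standard pop × age-specific rate ÷ 1,000)
= 10,700×11.795/1,000 + 13,200×35.583/1,000 + 14,700×116.238/1,000 + 10,900×209.001/1,000 + 12,200×244.565/1,000
= 126.21 + 469.70 + 1708.70 + 2278.11 + 2983.69 = 7566.41.

7566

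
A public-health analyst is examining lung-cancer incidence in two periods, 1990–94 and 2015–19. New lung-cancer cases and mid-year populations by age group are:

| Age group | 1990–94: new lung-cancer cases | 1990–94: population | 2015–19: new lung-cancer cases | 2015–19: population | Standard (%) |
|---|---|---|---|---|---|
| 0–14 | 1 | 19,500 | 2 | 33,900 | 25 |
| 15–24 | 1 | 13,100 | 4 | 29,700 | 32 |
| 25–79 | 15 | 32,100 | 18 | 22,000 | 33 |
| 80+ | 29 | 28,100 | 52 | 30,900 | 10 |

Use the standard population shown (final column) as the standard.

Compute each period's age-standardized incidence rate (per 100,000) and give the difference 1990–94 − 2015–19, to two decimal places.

-20.15

Age-specific rates per 100,000 for 1990–94: 5.13, 7.63, 46.73, 103.20.
For 2015–19: 5.90, 13.47, 81.82, 168.28.
Standard weights: 0.25, 0.32, 0.33, 0.10.
1990–94: 0.2500×5.13 + 0.3200×7.63 + 0.3300×46.73 + 0.1000×103.20 = 29.4656 per 100,000.
2015–19: 0.2500×5.90 + 0.3200×13.47 + 0.3300×81.82 + 0.1000×168.28 = 49.6132 per 100,000.
Difference = 29.4656 − 49.6132 = -20.1475.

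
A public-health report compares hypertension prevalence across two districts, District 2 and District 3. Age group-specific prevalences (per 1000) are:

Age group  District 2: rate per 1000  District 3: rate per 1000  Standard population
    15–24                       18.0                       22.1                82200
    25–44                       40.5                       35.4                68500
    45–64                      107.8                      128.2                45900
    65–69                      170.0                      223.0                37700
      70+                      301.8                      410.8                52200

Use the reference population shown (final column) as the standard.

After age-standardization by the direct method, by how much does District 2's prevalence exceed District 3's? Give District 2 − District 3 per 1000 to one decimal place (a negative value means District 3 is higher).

Standard total = 286500; weights = 0.2869, 0.2391, 0.1602, 0.1316, 0.1822.
District 2: 0.2869×18.0 + 0.2391×40.5 + 0.1602×107.8 + 0.1316×170.0 + 0.1822×301.8 = 109.4758 per 1000.
District 3: 0.2869×22.1 + 0.2391×35.4 + 0.1602×128.2 + 0.1316×223.0 + 0.1822×410.8 = 139.5349 per 1000.
Difference = 109.4758 − 139.5349 = -30.0591.

-30.1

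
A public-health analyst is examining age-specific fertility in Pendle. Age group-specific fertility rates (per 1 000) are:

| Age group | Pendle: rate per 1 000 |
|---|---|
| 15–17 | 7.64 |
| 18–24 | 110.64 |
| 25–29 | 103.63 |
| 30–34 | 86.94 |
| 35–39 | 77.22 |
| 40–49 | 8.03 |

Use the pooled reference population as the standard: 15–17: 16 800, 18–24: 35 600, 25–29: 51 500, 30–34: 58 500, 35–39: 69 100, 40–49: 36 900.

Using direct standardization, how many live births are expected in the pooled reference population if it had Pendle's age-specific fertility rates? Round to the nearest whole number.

Expected live births = Σ (standard pop × age-specific rate ÷ 1 000)
= 16 800×7.64/1 000 + 35 600×110.64/1 000 + 51 500×103.63/1 000 + 58 500×86.94/1 000 + 69 100×77.22/1 000 + 36 900×8.03/1 000
= 128.35 + 3938.78 + 5336.94 + 5085.99 + 5335.90 + 296.31 = 20122.28.

20122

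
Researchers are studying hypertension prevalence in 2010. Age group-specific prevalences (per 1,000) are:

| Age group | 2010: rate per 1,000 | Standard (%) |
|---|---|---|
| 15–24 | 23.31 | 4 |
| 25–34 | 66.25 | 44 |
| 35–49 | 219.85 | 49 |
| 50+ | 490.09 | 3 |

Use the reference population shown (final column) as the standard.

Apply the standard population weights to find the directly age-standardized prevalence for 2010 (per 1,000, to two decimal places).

Standard weights: 0.04, 0.44, 0.49, 0.03.
Standardized rate: 0.0400×23.31 + 0.4400×66.25 + 0.4900×219.85 + 0.0300×490.09 = 152.5116 per 1,000.

152.51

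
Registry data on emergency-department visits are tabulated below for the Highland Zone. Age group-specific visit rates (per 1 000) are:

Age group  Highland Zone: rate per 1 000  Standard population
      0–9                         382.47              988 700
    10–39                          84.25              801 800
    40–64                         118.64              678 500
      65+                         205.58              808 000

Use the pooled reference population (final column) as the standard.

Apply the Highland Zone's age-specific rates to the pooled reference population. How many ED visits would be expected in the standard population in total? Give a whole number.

692306

Expected ED visits = Σ (standard pop × age-specific rate ÷ 1 000)
= 988 700×382.47/1 000 + 801 800×84.25/1 000 + 678 500×118.64/1 000 + 808 000×205.58/1 000
= 378148.09 + 67551.65 + 80497.24 + 166108.64 = 692305.62.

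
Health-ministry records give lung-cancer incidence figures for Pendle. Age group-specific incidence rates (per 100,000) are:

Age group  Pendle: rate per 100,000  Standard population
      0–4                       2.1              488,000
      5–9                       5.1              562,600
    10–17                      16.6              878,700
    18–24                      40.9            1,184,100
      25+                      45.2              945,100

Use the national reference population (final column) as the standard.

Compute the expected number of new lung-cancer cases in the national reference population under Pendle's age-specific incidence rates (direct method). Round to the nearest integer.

Expected new lung-cancer cases = Σ (standard pop × age-specific rate ÷ 100,000)
= 488,000×2.1/100,000 + 562,600×5.1/100,000 + 878,700×16.6/100,000 + 1,184,100×40.9/100,000 + 945,100×45.2/100,000
= 10.25 + 28.69 + 145.86 + 484.30 + 427.19 = 1096.29.

1096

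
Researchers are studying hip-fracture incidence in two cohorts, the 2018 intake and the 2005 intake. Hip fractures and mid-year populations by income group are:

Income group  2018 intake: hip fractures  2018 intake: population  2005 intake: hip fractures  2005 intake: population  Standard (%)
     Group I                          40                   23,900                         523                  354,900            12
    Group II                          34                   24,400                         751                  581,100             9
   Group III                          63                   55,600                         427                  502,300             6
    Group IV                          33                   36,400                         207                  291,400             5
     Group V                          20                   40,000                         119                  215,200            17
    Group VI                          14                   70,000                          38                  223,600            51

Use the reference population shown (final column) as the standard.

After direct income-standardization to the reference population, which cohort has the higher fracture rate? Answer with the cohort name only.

2018 intake

Income-specific rates per 100,000 for the 2018 intake: 167.36, 139.34, 113.31, 90.66, 50.00, 20.00.
For the 2005 intake: 147.37, 129.24, 85.01, 71.04, 55.30, 16.99.
Standard weights: 0.12, 0.09, 0.06, 0.05, 0.17, 0.51.
The 2018 intake: 0.1200×167.36 + 0.0900×139.34 + 0.0600×113.31 + 0.0500×90.66 + 0.1700×50.00 + 0.5100×20.00 = 62.6562 per 100,000.
The 2005 intake: 0.1200×147.37 + 0.0900×129.24 + 0.0600×85.01 + 0.0500×71.04 + 0.1700×55.30 + 0.5100×16.99 = 56.0354 per 100,000.
The crude rates (81.50 vs 95.23) would put the 2005 intake higher, but that reflects its income composition; once standardized to a common income structure, the 2018 intake has the higher underlying rate.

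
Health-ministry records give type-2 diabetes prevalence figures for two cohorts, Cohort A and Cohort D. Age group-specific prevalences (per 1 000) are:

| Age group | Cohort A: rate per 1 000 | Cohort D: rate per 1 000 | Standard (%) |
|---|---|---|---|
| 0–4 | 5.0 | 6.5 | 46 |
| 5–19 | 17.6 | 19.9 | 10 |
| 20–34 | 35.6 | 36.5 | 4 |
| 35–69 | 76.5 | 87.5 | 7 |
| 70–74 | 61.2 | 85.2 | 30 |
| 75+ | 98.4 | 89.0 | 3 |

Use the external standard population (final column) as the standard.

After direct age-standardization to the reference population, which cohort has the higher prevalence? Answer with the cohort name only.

Standard weights: 0.46, 0.10, 0.04, 0.07, 0.30, 0.03.
Cohort A: 0.4600×5.0 + 0.1000×17.6 + 0.0400×35.6 + 0.0700×76.5 + 0.3000×61.2 + 0.0300×98.4 = 32.1510 per 1 000.
Cohort D: 0.4600×6.5 + 0.1000×19.9 + 0.0400×36.5 + 0.0700×87.5 + 0.3000×85.2 + 0.0300×89.0 = 40.7950 per 1 000.

Cohort D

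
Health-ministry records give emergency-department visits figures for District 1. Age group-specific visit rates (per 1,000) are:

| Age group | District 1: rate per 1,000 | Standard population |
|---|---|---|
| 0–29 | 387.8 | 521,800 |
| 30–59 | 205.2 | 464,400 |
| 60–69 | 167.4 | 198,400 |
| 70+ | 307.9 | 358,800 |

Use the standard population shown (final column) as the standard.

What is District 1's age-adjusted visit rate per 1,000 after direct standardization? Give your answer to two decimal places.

285.95

Standard total = 1,543,400; weights = 0.3381, 0.3009, 0.1285, 0.2325.
Standardized rate: 0.3381×387.8 + 0.3009×205.2 + 0.1285×167.4 + 0.2325×307.9 = 285.9502 per 1,000.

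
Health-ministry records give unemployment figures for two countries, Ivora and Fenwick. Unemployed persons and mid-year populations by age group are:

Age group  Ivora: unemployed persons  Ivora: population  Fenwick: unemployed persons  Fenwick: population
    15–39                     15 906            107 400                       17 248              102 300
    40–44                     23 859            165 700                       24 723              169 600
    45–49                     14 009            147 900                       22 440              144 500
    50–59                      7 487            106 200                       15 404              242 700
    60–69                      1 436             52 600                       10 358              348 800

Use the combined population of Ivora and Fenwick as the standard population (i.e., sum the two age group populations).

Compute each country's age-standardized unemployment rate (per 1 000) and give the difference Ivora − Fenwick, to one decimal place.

Age-specific rates per 1 000 for Ivora: 148.101, 143.989, 94.719, 70.499, 27.300.
For Fenwick: 168.602, 145.772, 155.294, 63.469, 29.696.
Combined standard total = 1 587 700; weights = 0.1321, 0.2112, 0.1842, 0.2198, 0.2528.
Ivora: 0.1321×148.101 + 0.2112×143.989 + 0.1842×94.719 + 0.2198×70.499 + 0.2528×27.300 = 89.8077 per 1 000.
Fenwick: 0.1321×168.602 + 0.2112×145.772 + 0.1842×155.294 + 0.2198×63.469 + 0.2528×29.696 = 103.1088 per 1 000.
Difference = 89.8077 − 103.1088 = -13.3011.

-13.3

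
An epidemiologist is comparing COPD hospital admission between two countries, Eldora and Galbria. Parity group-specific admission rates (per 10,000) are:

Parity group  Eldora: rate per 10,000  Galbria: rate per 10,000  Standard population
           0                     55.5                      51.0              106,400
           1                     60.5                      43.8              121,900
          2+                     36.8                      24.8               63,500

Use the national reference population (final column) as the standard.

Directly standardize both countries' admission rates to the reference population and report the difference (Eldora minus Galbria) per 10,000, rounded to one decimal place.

11.2

Standard total = 291,800; weights = 0.3646, 0.4178, 0.2176.
Eldora: 0.3646×55.5 + 0.4178×60.5 + 0.2176×36.8 = 53.5194 per 10,000.
Galbria: 0.3646×51.0 + 0.4178×43.8 + 0.2176×24.8 = 42.2907 per 10,000.
Difference = 53.5194 − 42.2907 = 11.2287.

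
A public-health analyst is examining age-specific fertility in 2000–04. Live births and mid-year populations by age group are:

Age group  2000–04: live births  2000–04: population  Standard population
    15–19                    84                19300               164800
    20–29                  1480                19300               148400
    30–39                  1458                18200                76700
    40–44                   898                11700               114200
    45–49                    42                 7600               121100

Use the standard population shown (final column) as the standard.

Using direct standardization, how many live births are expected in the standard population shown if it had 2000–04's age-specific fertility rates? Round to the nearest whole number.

Age-specific rates per 1000 for 2000–04: 4.352, 76.684, 80.110, 76.752, 5.526.
Expected live births = Σ (standard pop × age-specific rate ÷ 1000)
= 164800×4.352/1000 + 148400×76.684/1000 + 76700×80.110/1000 + 114200×76.752/1000 + 121100×5.526/1000
= 717.26 + 11379.90 + 6144.43 + 8765.09 + 669.24 = 27675.92.

27676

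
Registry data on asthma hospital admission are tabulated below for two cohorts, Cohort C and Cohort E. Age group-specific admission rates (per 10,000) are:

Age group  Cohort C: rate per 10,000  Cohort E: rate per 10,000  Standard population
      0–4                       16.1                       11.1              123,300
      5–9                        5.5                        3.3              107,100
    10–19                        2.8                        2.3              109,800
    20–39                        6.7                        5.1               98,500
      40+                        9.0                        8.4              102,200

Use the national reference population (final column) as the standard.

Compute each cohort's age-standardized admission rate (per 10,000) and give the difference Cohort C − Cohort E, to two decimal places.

Standard total = 540,900; weights = 0.2280, 0.1980, 0.2030, 0.1821, 0.1889.
Cohort C: 0.2280×16.1 + 0.1980×5.5 + 0.2030×2.8 + 0.1821×6.7 + 0.1889×9.0 = 8.2480 per 10,000.
Cohort E: 0.2280×11.1 + 0.1980×3.3 + 0.2030×2.3 + 0.1821×5.1 + 0.1889×8.4 = 6.1664 per 10,000.
Difference = 8.2480 − 6.1664 = 2.0816.

2.08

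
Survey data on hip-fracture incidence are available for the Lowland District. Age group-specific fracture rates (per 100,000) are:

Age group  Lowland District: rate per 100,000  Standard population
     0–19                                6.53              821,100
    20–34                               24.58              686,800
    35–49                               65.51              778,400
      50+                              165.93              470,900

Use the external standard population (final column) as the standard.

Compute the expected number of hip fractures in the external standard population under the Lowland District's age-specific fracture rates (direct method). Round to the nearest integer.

1514

Expected hip fractures = Σ (standard pop × age-specific rate ÷ 100,000)
= 821,100×6.53/100,000 + 686,800×24.58/100,000 + 778,400×65.51/100,000 + 470,900×165.93/100,000
= 53.62 + 168.82 + 509.93 + 781.36 = 1513.73.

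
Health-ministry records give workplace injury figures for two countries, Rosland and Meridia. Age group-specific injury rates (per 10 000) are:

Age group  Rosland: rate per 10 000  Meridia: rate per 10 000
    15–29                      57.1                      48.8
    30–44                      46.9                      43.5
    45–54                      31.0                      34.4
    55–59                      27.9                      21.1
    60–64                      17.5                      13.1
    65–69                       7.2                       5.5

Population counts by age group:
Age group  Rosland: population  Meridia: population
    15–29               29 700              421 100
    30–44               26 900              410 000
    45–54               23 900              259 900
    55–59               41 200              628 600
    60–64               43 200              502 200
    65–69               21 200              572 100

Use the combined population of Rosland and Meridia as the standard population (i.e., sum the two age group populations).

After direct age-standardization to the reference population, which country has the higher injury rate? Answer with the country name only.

Combined standard total = 2 980 000; weights = 0.1513, 0.1466, 0.0952, 0.2248, 0.1830, 0.1991.
Rosland: 0.1513×57.1 + 0.1466×46.9 + 0.0952×31.0 + 0.2248×27.9 + 0.1830×17.5 + 0.1991×7.2 = 29.3734 per 10 000.
Meridia: 0.1513×48.8 + 0.1466×43.5 + 0.0952×34.4 + 0.2248×21.1 + 0.1830×13.1 + 0.1991×5.5 = 25.2710 per 10 000.

Rosland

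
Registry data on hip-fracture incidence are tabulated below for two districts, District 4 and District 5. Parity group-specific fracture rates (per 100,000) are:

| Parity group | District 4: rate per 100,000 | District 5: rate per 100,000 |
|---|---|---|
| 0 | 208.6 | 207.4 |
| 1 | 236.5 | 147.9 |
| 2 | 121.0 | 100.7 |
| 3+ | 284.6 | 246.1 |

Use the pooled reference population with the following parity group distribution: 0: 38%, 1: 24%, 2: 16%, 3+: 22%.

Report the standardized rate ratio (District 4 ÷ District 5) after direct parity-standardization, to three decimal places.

1.181

Standard weights: 0.38, 0.24, 0.16, 0.22.
District 4: 0.3800×208.6 + 0.2400×236.5 + 0.1600×121.0 + 0.2200×284.6 = 218.0000 per 100,000.
District 5: 0.3800×207.4 + 0.2400×147.9 + 0.1600×100.7 + 0.2200×246.1 = 184.5620 per 100,000.
Ratio = 218.0000 ÷ 184.5620 = 1.18117.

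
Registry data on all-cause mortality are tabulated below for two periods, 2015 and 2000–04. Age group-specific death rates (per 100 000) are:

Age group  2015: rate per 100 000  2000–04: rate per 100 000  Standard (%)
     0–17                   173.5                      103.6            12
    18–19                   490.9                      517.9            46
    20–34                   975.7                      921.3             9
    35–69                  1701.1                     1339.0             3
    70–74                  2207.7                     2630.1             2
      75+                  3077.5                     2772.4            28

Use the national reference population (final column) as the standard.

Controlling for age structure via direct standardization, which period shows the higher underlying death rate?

Standard weights: 0.12, 0.46, 0.09, 0.03, 0.02, 0.28.
2015: 0.1200×173.5 + 0.4600×490.9 + 0.0900×975.7 + 0.0300×1701.1 + 0.0200×2207.7 + 0.2800×3077.5 = 1291.3340 per 100 000.
2000–04: 0.1200×103.6 + 0.4600×517.9 + 0.0900×921.3 + 0.0300×1339.0 + 0.0200×2630.1 + 0.2800×2772.4 = 1202.6270 per 100 000.

2015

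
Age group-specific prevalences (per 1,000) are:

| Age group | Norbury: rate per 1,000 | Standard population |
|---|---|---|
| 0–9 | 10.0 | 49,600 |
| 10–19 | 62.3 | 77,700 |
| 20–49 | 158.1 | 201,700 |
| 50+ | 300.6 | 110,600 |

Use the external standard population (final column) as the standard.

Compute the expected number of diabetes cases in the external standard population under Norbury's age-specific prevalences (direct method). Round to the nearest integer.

Expected diabetes cases = Σ (standard pop × age-specific rate ÷ 1,000)
= 49,600×10.0/1,000 + 77,700×62.3/1,000 + 201,700×158.1/1,000 + 110,600×300.6/1,000
= 496.00 + 4840.71 + 31888.77 + 33246.36 = 70471.84.

70472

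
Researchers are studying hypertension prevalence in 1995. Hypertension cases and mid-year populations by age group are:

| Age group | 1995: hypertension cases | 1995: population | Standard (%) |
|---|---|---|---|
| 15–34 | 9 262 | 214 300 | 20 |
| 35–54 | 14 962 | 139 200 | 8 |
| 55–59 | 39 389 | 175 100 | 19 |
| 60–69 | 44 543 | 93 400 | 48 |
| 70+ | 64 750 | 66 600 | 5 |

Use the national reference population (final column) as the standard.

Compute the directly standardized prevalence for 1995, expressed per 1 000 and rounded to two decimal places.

337.51

Age-specific rates per 1 000 for 1995: 43.220, 107.486, 224.951, 476.906, 972.222.
Standard weights: 0.20, 0.08, 0.19, 0.48, 0.05.
Standardized rate: 0.2000×43.220 + 0.0800×107.486 + 0.1900×224.951 + 0.4800×476.906 + 0.0500×972.222 = 337.5095 per 1 000.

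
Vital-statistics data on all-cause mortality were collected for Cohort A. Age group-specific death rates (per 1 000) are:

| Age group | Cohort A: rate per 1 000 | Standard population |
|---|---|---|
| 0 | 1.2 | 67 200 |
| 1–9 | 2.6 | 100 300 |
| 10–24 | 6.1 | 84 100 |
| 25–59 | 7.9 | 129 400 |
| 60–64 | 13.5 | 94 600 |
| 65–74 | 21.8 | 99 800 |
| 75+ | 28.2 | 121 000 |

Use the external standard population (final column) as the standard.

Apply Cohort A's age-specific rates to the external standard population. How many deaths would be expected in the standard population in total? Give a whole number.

Expected deaths = Σ (standard pop × age-specific rate ÷ 1 000)
= 67 200×1.2/1 000 + 100 300×2.6/1 000 + 84 100×6.1/1 000 + 129 400×7.9/1 000 + 94 600×13.5/1 000 + 99 800×21.8/1 000 + 121 000×28.2/1 000
= 80.64 + 260.78 + 513.01 + 1022.26 + 1277.10 + 2175.64 + 3412.20 = 8741.63.

8742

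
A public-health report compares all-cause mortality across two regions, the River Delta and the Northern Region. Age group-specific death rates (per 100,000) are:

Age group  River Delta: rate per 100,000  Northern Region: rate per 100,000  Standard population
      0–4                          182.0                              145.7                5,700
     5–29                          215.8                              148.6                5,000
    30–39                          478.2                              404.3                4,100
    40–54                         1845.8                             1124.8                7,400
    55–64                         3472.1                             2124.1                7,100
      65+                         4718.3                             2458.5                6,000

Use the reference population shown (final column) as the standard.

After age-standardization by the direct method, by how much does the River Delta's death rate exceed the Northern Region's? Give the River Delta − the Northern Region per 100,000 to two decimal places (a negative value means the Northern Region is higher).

Standard total = 35,300; weights = 0.1615, 0.1416, 0.1161, 0.2096, 0.2011, 0.1700.
The River Delta: 0.1615×182.0 + 0.1416×215.8 + 0.1161×478.2 + 0.2096×1845.8 + 0.2011×3472.1 + 0.1700×4718.3 = 2002.7663 per 100,000.
The Northern Region: 0.1615×145.7 + 0.1416×148.6 + 0.1161×404.3 + 0.2096×1124.8 + 0.2011×2124.1 + 0.1700×2458.5 = 1172.4292 per 100,000.
Difference = 2002.7663 − 1172.4292 = 830.3371.

830.34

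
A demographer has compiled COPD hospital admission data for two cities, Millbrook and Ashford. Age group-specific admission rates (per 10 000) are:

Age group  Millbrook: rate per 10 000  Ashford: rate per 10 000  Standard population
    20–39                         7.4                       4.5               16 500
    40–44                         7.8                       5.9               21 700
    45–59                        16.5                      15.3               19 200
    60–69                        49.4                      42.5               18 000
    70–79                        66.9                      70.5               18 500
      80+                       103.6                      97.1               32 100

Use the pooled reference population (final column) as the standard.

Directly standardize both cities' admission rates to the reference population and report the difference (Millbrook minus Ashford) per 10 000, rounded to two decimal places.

Standard total = 126 000; weights = 0.1310, 0.1722, 0.1524, 0.1429, 0.1468, 0.2548.
Millbrook: 0.1310×7.4 + 0.1722×7.8 + 0.1524×16.5 + 0.1429×49.4 + 0.1468×66.9 + 0.2548×103.6 = 48.0998 per 10 000.
Ashford: 0.1310×4.5 + 0.1722×5.9 + 0.1524×15.3 + 0.1429×42.5 + 0.1468×70.5 + 0.2548×97.1 = 45.0968 per 10 000.
Difference = 48.0998 − 45.0968 = 3.0029.

3.00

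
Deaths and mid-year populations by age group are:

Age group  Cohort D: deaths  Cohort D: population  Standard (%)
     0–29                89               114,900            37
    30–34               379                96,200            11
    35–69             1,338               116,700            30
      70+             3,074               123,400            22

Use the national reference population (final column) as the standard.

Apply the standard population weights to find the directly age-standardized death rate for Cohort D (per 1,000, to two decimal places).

Age-specific rates per 1,000 for Cohort D: 0.775, 3.940, 11.465, 24.911.
Standard weights: 0.37, 0.11, 0.30, 0.22.
Standardized rate: 0.3700×0.775 + 0.1100×3.940 + 0.3000×11.465 + 0.2200×24.911 = 9.6399 per 1,000.

9.64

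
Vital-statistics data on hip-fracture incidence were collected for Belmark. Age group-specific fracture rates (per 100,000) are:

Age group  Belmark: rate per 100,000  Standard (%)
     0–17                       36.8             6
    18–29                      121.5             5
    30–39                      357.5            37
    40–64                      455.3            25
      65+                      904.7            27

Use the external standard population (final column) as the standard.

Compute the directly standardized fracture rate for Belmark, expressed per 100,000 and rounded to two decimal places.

Standard weights: 0.06, 0.05, 0.37, 0.25, 0.27.
Standardized rate: 0.0600×36.8 + 0.0500×121.5 + 0.3700×357.5 + 0.2500×455.3 + 0.2700×904.7 = 498.6520 per 100,000.

498.65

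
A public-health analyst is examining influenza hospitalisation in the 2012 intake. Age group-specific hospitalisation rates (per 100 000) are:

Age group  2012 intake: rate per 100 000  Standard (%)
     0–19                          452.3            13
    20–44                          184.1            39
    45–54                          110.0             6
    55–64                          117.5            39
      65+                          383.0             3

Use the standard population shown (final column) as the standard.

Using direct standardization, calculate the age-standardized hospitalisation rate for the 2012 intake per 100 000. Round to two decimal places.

194.51

Standard weights: 0.13, 0.39, 0.06, 0.39, 0.03.
Standardized rate: 0.1300×452.3 + 0.3900×184.1 + 0.0600×110.0 + 0.3900×117.5 + 0.0300×383.0 = 194.5130 per 100 000.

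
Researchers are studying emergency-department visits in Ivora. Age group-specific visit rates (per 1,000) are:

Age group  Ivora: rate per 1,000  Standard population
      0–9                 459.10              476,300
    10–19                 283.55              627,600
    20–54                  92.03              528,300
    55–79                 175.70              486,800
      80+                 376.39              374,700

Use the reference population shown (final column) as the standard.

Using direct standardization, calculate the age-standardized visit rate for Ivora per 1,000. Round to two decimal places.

269.40

Standard total = 2,493,700; weights = 0.1910, 0.2517, 0.2119, 0.1952, 0.1503.
Standardized rate: 0.1910×459.10 + 0.2517×283.55 + 0.2119×92.03 + 0.1952×175.70 + 0.1503×376.39 = 269.4024 per 1,000.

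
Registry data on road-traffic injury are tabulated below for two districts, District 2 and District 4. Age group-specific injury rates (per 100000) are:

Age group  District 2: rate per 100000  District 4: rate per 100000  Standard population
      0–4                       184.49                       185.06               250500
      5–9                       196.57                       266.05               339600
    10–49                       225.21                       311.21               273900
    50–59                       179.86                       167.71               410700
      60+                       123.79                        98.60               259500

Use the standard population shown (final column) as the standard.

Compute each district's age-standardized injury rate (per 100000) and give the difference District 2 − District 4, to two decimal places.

Standard total = 1534200; weights = 0.1633, 0.2214, 0.1785, 0.2677, 0.1691.
District 2: 0.1633×184.49 + 0.2214×196.57 + 0.1785×225.21 + 0.2677×179.86 + 0.1691×123.79 = 182.9272 per 100000.
District 4: 0.1633×185.06 + 0.2214×266.05 + 0.1785×311.21 + 0.2677×167.71 + 0.1691×98.60 = 206.2402 per 100000.
Difference = 182.9272 − 206.2402 = -23.3130.

-23.31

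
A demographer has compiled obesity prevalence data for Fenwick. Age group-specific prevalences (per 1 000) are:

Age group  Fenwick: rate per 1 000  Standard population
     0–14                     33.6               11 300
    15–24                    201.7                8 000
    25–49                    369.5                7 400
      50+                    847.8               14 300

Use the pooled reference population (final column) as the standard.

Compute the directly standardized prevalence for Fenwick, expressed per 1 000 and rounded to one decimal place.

Standard total = 41 000; weights = 0.2756, 0.1951, 0.1805, 0.3488.
Standardized rate: 0.2756×33.6 + 0.1951×201.7 + 0.1805×369.5 + 0.3488×847.8 = 411.0029 per 1 000.

411.0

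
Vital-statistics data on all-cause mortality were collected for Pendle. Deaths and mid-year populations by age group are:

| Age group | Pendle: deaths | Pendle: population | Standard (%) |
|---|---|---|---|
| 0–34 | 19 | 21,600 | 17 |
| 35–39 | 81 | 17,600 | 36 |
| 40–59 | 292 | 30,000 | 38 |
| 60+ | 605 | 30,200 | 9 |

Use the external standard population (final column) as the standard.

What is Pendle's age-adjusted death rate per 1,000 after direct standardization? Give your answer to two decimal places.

Age-specific rates per 1,000 for Pendle: 0.880, 4.602, 9.733, 20.033.
Standard weights: 0.17, 0.36, 0.38, 0.09.
Standardized rate: 0.1700×0.880 + 0.3600×4.602 + 0.3800×9.733 + 0.0900×20.033 = 7.3080 per 1,000.

7.31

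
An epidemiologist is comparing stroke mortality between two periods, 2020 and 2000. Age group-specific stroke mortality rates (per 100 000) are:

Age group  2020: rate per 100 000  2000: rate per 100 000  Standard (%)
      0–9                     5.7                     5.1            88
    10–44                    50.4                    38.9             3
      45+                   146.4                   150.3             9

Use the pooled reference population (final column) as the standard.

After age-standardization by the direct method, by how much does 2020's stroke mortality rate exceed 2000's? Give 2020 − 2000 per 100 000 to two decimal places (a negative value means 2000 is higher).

0.52

Standard weights: 0.88, 0.03, 0.09.
2020: 0.8800×5.7 + 0.0300×50.4 + 0.0900×146.4 = 19.7040 per 100 000.
2000: 0.8800×5.1 + 0.0300×38.9 + 0.0900×150.3 = 19.1820 per 100 000.
Difference = 19.7040 − 19.1820 = 0.5220.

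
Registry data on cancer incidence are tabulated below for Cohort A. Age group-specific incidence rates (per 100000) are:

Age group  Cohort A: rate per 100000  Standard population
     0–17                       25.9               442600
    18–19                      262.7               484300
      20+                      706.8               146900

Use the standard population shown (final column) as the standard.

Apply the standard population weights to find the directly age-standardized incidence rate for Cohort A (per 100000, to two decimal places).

225.85

Standard total = 1073800; weights = 0.4122, 0.4510, 0.1368.
Standardized rate: 0.4122×25.9 + 0.4510×262.7 + 0.1368×706.8 = 225.8501 per 100000.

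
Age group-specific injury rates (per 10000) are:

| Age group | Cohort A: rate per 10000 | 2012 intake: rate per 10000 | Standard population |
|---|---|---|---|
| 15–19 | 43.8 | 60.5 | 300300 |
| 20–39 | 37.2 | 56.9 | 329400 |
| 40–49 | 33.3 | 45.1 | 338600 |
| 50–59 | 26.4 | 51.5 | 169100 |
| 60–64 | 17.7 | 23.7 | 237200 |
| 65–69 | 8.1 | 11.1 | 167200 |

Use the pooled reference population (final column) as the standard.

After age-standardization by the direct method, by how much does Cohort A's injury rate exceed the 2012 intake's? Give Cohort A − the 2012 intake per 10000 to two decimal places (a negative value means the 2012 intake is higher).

Standard total = 1541800; weights = 0.1948, 0.2136, 0.2196, 0.1097, 0.1538, 0.1084.
Cohort A: 0.1948×43.8 + 0.2136×37.2 + 0.2196×33.3 + 0.1097×26.4 + 0.1538×17.7 + 0.1084×8.1 = 30.2888 per 10000.
The 2012 intake: 0.1948×60.5 + 0.2136×56.9 + 0.2196×45.1 + 0.1097×51.5 + 0.1538×23.7 + 0.1084×11.1 = 44.3430 per 10000.
Difference = 30.2888 − 44.3430 = -14.0543.

-14.05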